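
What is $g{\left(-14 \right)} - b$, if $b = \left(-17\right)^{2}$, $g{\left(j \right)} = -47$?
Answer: $-336$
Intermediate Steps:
$b = 289$
$g{\left(-14 \right)} - b = -47 - 289 = -336$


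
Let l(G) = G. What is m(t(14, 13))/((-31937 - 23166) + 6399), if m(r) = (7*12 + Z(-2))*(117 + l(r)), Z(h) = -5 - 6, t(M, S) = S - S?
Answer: -8541/48704 ≈ -0.17537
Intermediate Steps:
t(M, S) = 0
Z(h) = -11
m(r) = 8541 + 73*r (m(r) = (7*12 - 11)*(117 + r) = (84 - 11)*(117 + r) = 73*(117 + r) = 8541 + 73*r)
m(t(14, 13))/((-31937 - 23166) + 6399) = (8541 + 73*0)/((-31937 - 23166) + 6399) = (8541 + 0)/(-55103 + 6399) = 8541/(-48704) = 8541*(-1/48704) = -8541/48704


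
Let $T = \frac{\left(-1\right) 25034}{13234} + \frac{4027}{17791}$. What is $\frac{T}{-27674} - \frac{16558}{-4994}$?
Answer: $\frac{13486187701330649}{4067447701943483} \approx 3.3156$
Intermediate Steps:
$T = - \frac{196043288}{117723047}$ ($T = \left(-25034\right) \frac{1}{13234} + 4027 \cdot \frac{1}{17791} = - \frac{12517}{6617} + \frac{4027}{17791} = - \frac{196043288}{117723047} \approx -1.6653$)
$\frac{T}{-27674} - \frac{16558}{-4994} = - \frac{196043288}{117723047 \left(-27674\right)} - \frac{16558}{-4994} = \left(- \frac{196043288}{117723047}\right) \left(- \frac{1}{27674}\right) - - \frac{8279}{2497} = \frac{98021644}{1628933801339} + \frac{8279}{2497} = \frac{13486187701330649}{4067447701943483}$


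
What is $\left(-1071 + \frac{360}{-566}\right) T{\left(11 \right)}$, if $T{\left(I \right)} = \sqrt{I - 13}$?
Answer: $- \frac{303273 i \sqrt{2}}{283} \approx - 1515.5 i$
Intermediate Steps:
$T{\left(I \right)} = \sqrt{-13 + I}$ ($T{\left(I \right)} = \sqrt{I + \left(-13 + 0\right)} = \sqrt{I - 13} = \sqrt{-13 + I}$)
$\left(-1071 + \frac{360}{-566}\right) T{\left(11 \right)} = \left(-1071 + \frac{360}{-566}\right) \sqrt{-13 + 11} = \left(-1071 + 360 \left(- \frac{1}{566}\right)\right) \sqrt{-2} = \left(-1071 - \frac{180}{283}\right) i \sqrt{2} = - \frac{303273 i \sqrt{2}}{283}$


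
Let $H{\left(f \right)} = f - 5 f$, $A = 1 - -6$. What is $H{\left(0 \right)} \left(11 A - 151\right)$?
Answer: $0$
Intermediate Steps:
$A = 7$ ($A = 1 + 6 = 7$)
$H{\left(f \right)} = - 4 f$
$H{\left(0 \right)} \left(11 A - 151\right) = \left(-4\right) 0 \left(11 \cdot 7 - 151\right) = 0 \left(77 - 151\right) = 0 \left(-74\right) = 0$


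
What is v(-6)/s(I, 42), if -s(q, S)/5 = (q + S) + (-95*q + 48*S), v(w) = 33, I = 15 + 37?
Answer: 33/14150 ≈ 0.0023322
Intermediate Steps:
I = 52
s(q, S) = -245*S + 470*q (s(q, S) = -5*((q + S) + (-95*q + 48*S)) = -5*((S + q) + (-95*q + 48*S)) = -5*(-94*q + 49*S) = -245*S + 470*q)
v(-6)/s(I, 42) = 33/(-245*42 + 470*52) = 33/(-10290 + 24440) = 33/14150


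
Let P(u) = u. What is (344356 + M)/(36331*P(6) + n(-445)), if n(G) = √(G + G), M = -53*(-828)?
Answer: 42315442320/23758948543 - 194120*I*√890/23758948543 ≈ 1.781 - 0.00024375*I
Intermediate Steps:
M = 43884
n(G) = √2*√G (n(G) = √(2*G) = √2*√G)
(344356 + M)/(36331*P(6) + n(-445)) = (344356 + 43884)/(36331*6 + √2*√(-445)) = 388240/(217986 + √2*(I*√445)) = 388240/(217986 + I*√890)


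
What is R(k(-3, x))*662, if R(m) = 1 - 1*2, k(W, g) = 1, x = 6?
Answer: -662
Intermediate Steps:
R(m) = -1 (R(m) = 1 - 2 = -1)
R(k(-3, x))*662 = -1*662 = -662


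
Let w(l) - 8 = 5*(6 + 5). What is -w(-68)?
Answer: -63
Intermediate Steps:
w(l) = 63 (w(l) = 8 + 5*(6 + 5) = 8 + 5*11 = 8 + 55 = 63)
-w(-68) = -1*63 = -63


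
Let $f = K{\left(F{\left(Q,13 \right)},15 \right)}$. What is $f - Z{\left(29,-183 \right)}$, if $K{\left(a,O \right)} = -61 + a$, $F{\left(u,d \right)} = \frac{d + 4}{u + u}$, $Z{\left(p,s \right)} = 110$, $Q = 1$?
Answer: $- \frac{325}{2} \approx -162.5$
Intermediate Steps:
$F{\left(u,d \right)} = \frac{4 + d}{2 u}$
$f = - \frac{105}{2}$ ($f = -61 + \frac{4 + 13}{2 \cdot 1} = -61 + \frac{1}{2} \cdot 1 \cdot 17 = -61 + \frac{17}{2} = - \frac{105}{2} \approx -52.5$)
$f - Z{\left(29,-183 \right)} = - \frac{105}{2} - 110 = - \frac{325}{2}$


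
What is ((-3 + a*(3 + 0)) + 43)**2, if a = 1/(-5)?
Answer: 38809/25 ≈ 1552.4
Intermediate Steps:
a = -1/5 ≈ -0.20000
((-3 + a*(3 + 0)) + 43)**2 = ((-3 - (3 + 0)/5) + 43)**2 = ((-3 - 1/5*3) + 43)**2 = ((-3 - 3/5) + 43)**2 = (-18/5 + 43)**2 = (197/5)**2 = 38809/25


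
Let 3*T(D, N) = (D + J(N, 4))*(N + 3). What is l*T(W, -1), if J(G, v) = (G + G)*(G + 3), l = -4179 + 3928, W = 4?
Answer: 0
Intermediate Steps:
l = -251
J(G, v) = 2*G*(3 + G) (J(G, v) = (2*G)*(3 + G) = 2*G*(3 + G))
T(D, N) = (3 + N)*(D + 2*N*(3 + N))/3 (T(D, N) = ((D + 2*N*(3 + N))*(N + 3))/3 = ((D + 2*N*(3 + N))*(3 + N))/3 = ((3 + N)*(D + 2*N*(3 + N)))/3 = (3 + N)*(D + 2*N*(3 + N))/3)
l*T(W, -1) = -251*(4 + 4*(-1)² + 6*(-1) + (⅔)*(-1)³ + (⅓)*4*(-1)) = -251*(4 + 4*1 - 6 + (⅔)*(-1) - 4/3) = -251*(4 + 4 - 6 - ⅔ - 4/3) = -251*0 = 0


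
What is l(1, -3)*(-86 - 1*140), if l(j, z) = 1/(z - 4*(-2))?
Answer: -226/5 ≈ -45.200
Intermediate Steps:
l(j, z) = 1/(8 + z) (l(j, z) = 1/(z + 8) = 1/(8 + z))
l(1, -3)*(-86 - 1*140) = (-86 - 1*140)/(8 - 3) = (-86 - 140)/5 = (1/5)*(-226) = -226/5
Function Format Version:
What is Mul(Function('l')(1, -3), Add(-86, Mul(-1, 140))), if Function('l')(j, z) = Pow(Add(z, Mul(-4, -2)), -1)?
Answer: Rational(-226, 5) ≈ -45.200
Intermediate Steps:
Function('l')(j, z) = Pow(Add(8, z), -1) (Function('l')(j, z) = Pow(Add(z, 8), -1) = Pow(Add(8, z), -1))
Mul(Function('l')(1, -3), Add(-86, Mul(-1, 140))) = Mul(Pow(Add(8, -3), -1), Add(-86, Mul(-1, 140))) = Mul(Pow(5, -1), Add(-86, -140)) = Mul(Rational(1, 5), -226) = Rational(-226, 5)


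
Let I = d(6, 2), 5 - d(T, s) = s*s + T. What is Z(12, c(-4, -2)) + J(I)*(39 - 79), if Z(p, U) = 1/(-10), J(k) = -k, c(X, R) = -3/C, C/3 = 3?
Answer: -2001/10 ≈ -200.10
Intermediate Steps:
C = 9 (C = 3*3 = 9)
d(T, s) = 5 - T - s² (d(T, s) = 5 - (s*s + T) = 5 - (s² + T) = 5 - (T + s²) = 5 + (-T - s²) = 5 - T - s²)
I = -5 (I = 5 - 1*6 - 1*2² = 5 - 6 - 1*4 = 5 - 6 - 4 = -5)
c(X, R) = -⅓ (c(X, R) = -3/9 = -3*⅑ = -⅓)
Z(p, U) = -⅒
Z(12, c(-4, -2)) + J(I)*(39 - 79) = -⅒ + (-1*(-5))*(39 - 79) = -⅒ + 5*(-40) = -⅒ - 200 = -2001/10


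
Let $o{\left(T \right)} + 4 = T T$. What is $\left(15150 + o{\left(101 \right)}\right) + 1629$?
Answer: $26976$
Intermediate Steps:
$o{\left(T \right)} = -4 + T^{2}$ ($o{\left(T \right)} = -4 + T T = -4 + T^{2}$)
$\left(15150 + o{\left(101 \right)}\right) + 1629 = \left(15150 - \left(4 - 101^{2}\right)\right) + 1629 = \left(15150 + \left(-4 + 10201\right)\right) + 1629 = \left(15150 + 10197\right) + 1629 = 25347 + 1629 = 26976$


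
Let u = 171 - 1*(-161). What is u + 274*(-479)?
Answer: -130914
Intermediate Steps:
u = 332 (u = 171 + 161 = 332)
u + 274*(-479) = 332 + 274*(-479) = 332 - 131246 = -130914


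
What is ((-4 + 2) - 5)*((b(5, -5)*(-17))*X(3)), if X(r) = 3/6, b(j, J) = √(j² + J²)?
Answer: 595*√2/2 ≈ 420.73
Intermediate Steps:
b(j, J) = √(J² + j²)
X(r) = ½ (X(r) = 3*(⅙) = ½)
((-4 + 2) - 5)*((b(5, -5)*(-17))*X(3)) = ((-4 + 2) - 5)*((√((-5)² + 5²)*(-17))*(½)) = (-2 - 5)*((√(25 + 25)*(-17))*(½)) = -7*√50*(-17)/2 = -7*(5*√2)*(-17)/2 = -7*(-85*√2)/2 = -(-595)*√2/2 = 595*√2/2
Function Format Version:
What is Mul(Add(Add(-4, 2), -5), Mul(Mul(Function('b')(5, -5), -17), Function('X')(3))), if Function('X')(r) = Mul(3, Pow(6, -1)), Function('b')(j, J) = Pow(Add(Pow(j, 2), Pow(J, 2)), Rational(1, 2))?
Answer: Mul(Rational(595, 2), Pow(2, Rational(1, 2))) ≈ 420.73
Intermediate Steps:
Function('b')(j, J) = Pow(Add(Pow(J, 2), Pow(j, 2)), Rational(1, 2))
Function('X')(r) = Rational(1, 2) (Function('X')(r) = Mul(3, Rational(1, 6)) = Rational(1, 2))
Mul(Add(Add(-4, 2), -5), Mul(Mul(Function('b')(5, -5), -17), Function('X')(3))) = Mul(Add(Add(-4, 2), -5), Mul(Mul(Pow(Add(Pow(-5, 2), Pow(5, 2)), Rational(1, 2)), -17), Rational(1, 2))) = Mul(Add(-2, -5), Mul(Mul(Pow(Add(25, 25), Rational(1, 2)), -17), Rational(1, 2))) = Mul(-7, Mul(Mul(Pow(50, Rational(1, 2)), -17), Rational(1, 2))) = Mul(-7, Mul(Mul(Mul(5, Pow(2, Rational(1, 2))), -17), Rational(1, 2))) = Mul(-7, Mul(Mul(-85, Pow(2, Rational(1, 2))), Rational(1, 2))) = Mul(-7, Mul(Rational(-85, 2), Pow(2, Rational(1, 2)))) = Mul(Rational(595, 2), Pow(2, Rational(1, 2)))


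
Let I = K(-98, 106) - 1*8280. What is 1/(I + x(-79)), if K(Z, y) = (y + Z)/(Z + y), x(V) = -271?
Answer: -1/8550 ≈ -0.00011696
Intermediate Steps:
K(Z, y) = 1 (K(Z, y) = (Z + y)/(Z + y) = 1)
I = -8279 (I = 1 - 1*8280 = 1 - 8280 = -8279)
1/(I + x(-79)) = 1/(-8279 - 271) = 1/(-8550) = -1/8550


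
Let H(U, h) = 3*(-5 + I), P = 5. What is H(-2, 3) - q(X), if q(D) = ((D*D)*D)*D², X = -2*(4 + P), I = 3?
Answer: 1889562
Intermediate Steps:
H(U, h) = -6 (H(U, h) = 3*(-5 + 3) = 3*(-2) = -6)
X = -18 (X = -2*(4 + 5) = -2*9 = -18)
q(D) = D⁵ (q(D) = (D²*D)*D² = D³*D² = D⁵)
H(-2, 3) - q(X) = -6 - 1*(-18)⁵ = -6 - 1*(-1889568) = -6 + 1889568 = 1889562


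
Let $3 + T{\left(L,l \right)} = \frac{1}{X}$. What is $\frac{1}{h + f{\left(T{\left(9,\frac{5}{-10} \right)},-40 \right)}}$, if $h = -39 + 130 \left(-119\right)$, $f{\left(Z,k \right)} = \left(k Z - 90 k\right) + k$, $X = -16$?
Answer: $- \frac{2}{23653} \approx -8.4556 \cdot 10^{-5}$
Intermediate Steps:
$T{\left(L,l \right)} = - \frac{49}{16}$ ($T{\left(L,l \right)} = -3 + \frac{1}{-16} = -3 - \frac{1}{16} = - \frac{49}{16}$)
$f{\left(Z,k \right)} = - 89 k + Z k$ ($f{\left(Z,k \right)} = \left(Z k - 90 k\right) + k = \left(- 90 k + Z k\right) + k = - 89 k + Z k$)
$h = -15509$ ($h = -39 - 15470 = -15509$)
$\frac{1}{h + f{\left(T{\left(9,\frac{5}{-10} \right)},-40 \right)}} = \frac{1}{-15509 - 40 \left(-89 - \frac{49}{16}\right)} = \frac{1}{-15509 - - \frac{7365}{2}} = \frac{1}{-15509 + \frac{7365}{2}} = \frac{1}{- \frac{23653}{2}} = - \frac{2}{23653}$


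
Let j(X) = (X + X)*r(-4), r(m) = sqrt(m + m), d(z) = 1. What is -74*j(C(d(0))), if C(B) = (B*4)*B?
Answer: -1184*I*sqrt(2) ≈ -1674.4*I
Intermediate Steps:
C(B) = 4*B**2 (C(B) = (4*B)*B = 4*B**2)
r(m) = sqrt(2)*sqrt(m) (r(m) = sqrt(2*m) = sqrt(2)*sqrt(m))
j(X) = 4*I*X*sqrt(2) (j(X) = (X + X)*(sqrt(2)*sqrt(-4)) = (2*X)*(sqrt(2)*(2*I)) = (2*X)*(2*I*sqrt(2)) = 4*I*X*sqrt(2))
-74*j(C(d(0))) = -296*I*4*1**2*sqrt(2) = -296*I*4*1*sqrt(2) = -296*I*4*sqrt(2) = -1184*I*sqrt(2)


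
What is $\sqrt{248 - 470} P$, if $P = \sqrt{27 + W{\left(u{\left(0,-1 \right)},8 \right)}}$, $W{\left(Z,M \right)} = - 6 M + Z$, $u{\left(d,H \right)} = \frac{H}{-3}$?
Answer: $- 2 \sqrt{1147} \approx -67.735$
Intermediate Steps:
$u{\left(d,H \right)} = - \frac{H}{3}$ ($u{\left(d,H \right)} = H \left(- \frac{1}{3}\right) = - \frac{H}{3}$)
$W{\left(Z,M \right)} = Z - 6 M$
$P = \frac{i \sqrt{186}}{3}$ ($P = \sqrt{27 - \frac{143}{3}} = \sqrt{- \frac{62}{3}} = \frac{i \sqrt{186}}{3} \approx 4.5461 i$)
$\sqrt{248 - 470} P = \sqrt{248 - 470} \frac{i \sqrt{186}}{3} = \sqrt{-222} \frac{i \sqrt{186}}{3} = i \sqrt{222} \frac{i \sqrt{186}}{3} = - 2 \sqrt{1147}$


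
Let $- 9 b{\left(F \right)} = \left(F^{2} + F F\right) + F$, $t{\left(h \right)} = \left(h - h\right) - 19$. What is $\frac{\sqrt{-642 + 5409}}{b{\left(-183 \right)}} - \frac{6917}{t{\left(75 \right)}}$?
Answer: $\frac{6917}{19} - \frac{3 \sqrt{4767}}{22265} \approx 364.04$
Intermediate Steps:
$t{\left(h \right)} = -19$ ($t{\left(h \right)} = 0 - 19 = -19$)
$b{\left(F \right)} = - \frac{2 F^{2}}{9} - \frac{F}{9}$ ($b{\left(F \right)} = - \frac{\left(F^{2} + F F\right) + F}{9} = - \frac{\left(F^{2} + F^{2}\right) + F}{9} = - \frac{2 F^{2} + F}{9} = - \frac{F + 2 F^{2}}{9} = - \frac{2 F^{2}}{9} - \frac{F}{9}$)
$\frac{\sqrt{-642 + 5409}}{b{\left(-183 \right)}} - \frac{6917}{t{\left(75 \right)}} = \frac{\sqrt{-642 + 5409}}{\left(- \frac{1}{9}\right) \left(-183\right) \left(1 + 2 \left(-183\right)\right)} - \frac{6917}{-19} = \frac{\sqrt{4767}}{\left(- \frac{1}{9}\right) \left(-183\right) \left(1 - 366\right)} - - \frac{6917}{19} = \frac{\sqrt{4767}}{\left(- \frac{1}{9}\right) \left(-183\right) \left(-365\right)} + \frac{6917}{19} = \frac{\sqrt{4767}}{- \frac{22265}{3}} + \frac{6917}{19} = \sqrt{4767} \left(- \frac{3}{22265}\right) + \frac{6917}{19} = - \frac{3 \sqrt{4767}}{22265} + \frac{6917}{19} = \frac{6917}{19} - \frac{3 \sqrt{4767}}{22265}$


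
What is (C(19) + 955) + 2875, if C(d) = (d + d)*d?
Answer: 4552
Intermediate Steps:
C(d) = 2*d**2 (C(d) = (2*d)*d = 2*d**2)
(C(19) + 955) + 2875 = (2*19**2 + 955) + 2875 = (2*361 + 955) + 2875 = (722 + 955) + 2875 = 1677 + 2875 = 4552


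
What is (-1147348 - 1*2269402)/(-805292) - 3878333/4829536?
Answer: 3344531647441/972296676128 ≈ 3.4398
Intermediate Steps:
(-1147348 - 1*2269402)/(-805292) - 3878333/4829536 = (-1147348 - 2269402)*(-1/805292) - 3878333*1/4829536 = -3416750*(-1/805292) - 3878333/4829536 = 1708375/402646 - 3878333/4829536 = 3344531647441/972296676128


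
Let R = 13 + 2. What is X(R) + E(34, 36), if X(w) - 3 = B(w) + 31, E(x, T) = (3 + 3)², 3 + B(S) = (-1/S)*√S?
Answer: 67 - √15/15 ≈ 66.742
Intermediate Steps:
B(S) = -3 - 1/√S (B(S) = -3 + (-1/S)*√S = -3 - 1/√S)
E(x, T) = 36 (E(x, T) = 6² = 36)
R = 15
X(w) = 31 - 1/√w (X(w) = 3 + ((-3 - 1/√w) + 31) = 3 + (28 - 1/√w) = 31 - 1/√w)
X(R) + E(34, 36) = (31 - 1/√15) + 36 = (31 - √15/15) + 36 = 67 - √15/15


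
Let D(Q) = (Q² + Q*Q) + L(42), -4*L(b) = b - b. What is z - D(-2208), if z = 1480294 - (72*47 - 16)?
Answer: -8273602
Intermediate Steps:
L(b) = 0 (L(b) = -(b - b)/4 = -¼*0 = 0)
D(Q) = 2*Q² (D(Q) = (Q² + Q*Q) + 0 = (Q² + Q²) + 0 = 2*Q² + 0 = 2*Q²)
z = 1476926 (z = 1480294 - (3384 - 16) = 1480294 - 1*3368 = 1480294 - 3368 = 1476926)
z - D(-2208) = 1476926 - 2*(-2208)² = 1476926 - 2*4875264 = 1476926 - 1*9750528 = 1476926 - 9750528 = -8273602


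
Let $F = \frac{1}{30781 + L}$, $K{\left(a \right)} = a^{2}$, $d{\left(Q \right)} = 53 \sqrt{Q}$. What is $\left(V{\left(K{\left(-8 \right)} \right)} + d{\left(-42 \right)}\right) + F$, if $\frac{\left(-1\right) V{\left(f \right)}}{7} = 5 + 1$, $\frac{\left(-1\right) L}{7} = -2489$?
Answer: $- \frac{2024567}{48204} + 53 i \sqrt{42} \approx -42.0 + 343.48 i$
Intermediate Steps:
$L = 17423$ ($L = \left(-7\right) \left(-2489\right) = 17423$)
$V{\left(f \right)} = -42$ ($V{\left(f \right)} = - 7 \left(5 + 1\right) = \left(-7\right) 6 = -42$)
$F = \frac{1}{48204}$ ($F = \frac{1}{30781 + 17423} = \frac{1}{48204} \approx 2.0745 \cdot 10^{-5}$)
$\left(V{\left(K{\left(-8 \right)} \right)} + d{\left(-42 \right)}\right) + F = \left(-42 + 53 \sqrt{-42}\right) + \frac{1}{48204} = \left(-42 + 53 i \sqrt{42}\right) + \frac{1}{48204} = - \frac{2024567}{48204} + 53 i \sqrt{42}$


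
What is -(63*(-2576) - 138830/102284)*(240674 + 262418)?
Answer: 2087782072122806/25571 ≈ 8.1646e+10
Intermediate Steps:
-(63*(-2576) - 138830/102284)*(240674 + 262418) = -(-162288 - 138830*1/102284)*503092 = -(-162288 - 69415/51142)*503092 = -(-8299802311)*503092/51142 = -1*(-2087782072122806/25571) = 2087782072122806/25571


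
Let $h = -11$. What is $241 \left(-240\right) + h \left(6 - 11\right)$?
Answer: $-57785$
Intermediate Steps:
$241 \left(-240\right) + h \left(6 - 11\right) = 241 \left(-240\right) - 11 \left(6 - 11\right) = -57840 - -55 = -57840 + 55 = -57785$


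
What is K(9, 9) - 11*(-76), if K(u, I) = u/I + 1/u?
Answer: 7534/9 ≈ 837.11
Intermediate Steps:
K(u, I) = 1/u + u/I (K(u, I) = u/I + 1/u = 1/u + u/I)
K(9, 9) - 11*(-76) = (1/9 + 9/9) - 11*(-76) = (1/9 + 9*(1/9)) + 836 = (1/9 + 1) + 836 = 10/9 + 836 = 7534/9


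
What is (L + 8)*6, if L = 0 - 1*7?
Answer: 6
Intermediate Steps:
L = -7 (L = 0 - 7 = -7)
(L + 8)*6 = (-7 + 8)*6 = 1*6 = 6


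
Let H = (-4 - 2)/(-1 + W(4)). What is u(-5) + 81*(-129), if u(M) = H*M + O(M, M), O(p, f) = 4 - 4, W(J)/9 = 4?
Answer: -73137/7 ≈ -10448.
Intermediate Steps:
W(J) = 36 (W(J) = 9*4 = 36)
H = -6/35 (H = (-4 - 2)/(-1 + 36) = -6/35 ≈ -0.17143)
O(p, f) = 0
u(M) = -6*M/35 (u(M) = -6*M/35 + 0 = -6*M/35)
u(-5) + 81*(-129) = -6/35*(-5) + 81*(-129) = 6/7 - 10449 = -73137/7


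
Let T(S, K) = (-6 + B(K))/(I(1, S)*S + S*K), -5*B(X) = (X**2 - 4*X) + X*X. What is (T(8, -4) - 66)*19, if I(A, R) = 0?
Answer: -99579/80 ≈ -1244.7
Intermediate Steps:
B(X) = -2*X**2/5 + 4*X/5 (B(X) = -((X**2 - 4*X) + X*X)/5 = -((X**2 - 4*X) + X**2)/5 = -(-4*X + 2*X**2)/5 = -2*X**2/5 + 4*X/5)
T(S, K) = (-6 + 2*K*(2 - K)/5)/(K*S) (T(S, K) = (-6 + 2*K*(2 - K)/5)/(0*S + S*K) = (-6 + 2*K*(2 - K)/5)/(0 + K*S) = (-6 + 2*K*(2 - K)/5)/((K*S)) = (-6 + 2*K*(2 - K)/5)*(1/(K*S)) = (-6 + 2*K*(2 - K)/5)/(K*S))
(T(8, -4) - 66)*19 = ((2/5)*(-15 - 1*(-4)*(-2 - 4))/(-4*8) - 66)*19 = ((2/5)*(-1/4)*(1/8)*(-15 - 1*(-4)*(-6)) - 66)*19 = ((2/5)*(-1/4)*(1/8)*(-15 - 24) - 66)*19 = ((2/5)*(-1/4)*(1/8)*(-39) - 66)*19 = (39/80 - 66)*19 = -5241/80*19 = -99579/80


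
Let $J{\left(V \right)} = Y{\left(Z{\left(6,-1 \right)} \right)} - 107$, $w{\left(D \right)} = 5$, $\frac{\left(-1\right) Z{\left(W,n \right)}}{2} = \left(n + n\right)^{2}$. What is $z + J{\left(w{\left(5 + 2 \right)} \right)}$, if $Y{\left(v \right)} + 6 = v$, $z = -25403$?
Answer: $-25524$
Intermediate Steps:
$Z{\left(W,n \right)} = - 8 n^{2}$ ($Z{\left(W,n \right)} = - 2 \left(n + n\right)^{2} = - 2 \left(2 n\right)^{2} = - 2 \cdot 4 n^{2} = - 8 n^{2}$)
$Y{\left(v \right)} = -6 + v$
$J{\left(V \right)} = -121$ ($J{\left(V \right)} = \left(-6 - 8 \left(-1\right)^{2}\right) - 107 = \left(-6 - 8\right) - 107 = -14 - 107 = -121$)
$z + J{\left(w{\left(5 + 2 \right)} \right)} = -25403 - 121 = -25524$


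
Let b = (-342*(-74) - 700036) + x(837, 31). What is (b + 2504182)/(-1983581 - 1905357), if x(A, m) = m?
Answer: -1829485/3888938 ≈ -0.47043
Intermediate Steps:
b = -674697 (b = (-342*(-74) - 700036) + 31 = (25308 - 700036) + 31 = -674728 + 31 = -674697)
(b + 2504182)/(-1983581 - 1905357) = (-674697 + 2504182)/(-1983581 - 1905357) = 1829485/(-3888938) = 1829485*(-1/3888938) = -1829485/3888938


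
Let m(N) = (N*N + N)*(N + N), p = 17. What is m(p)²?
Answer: 108243216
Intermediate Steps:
m(N) = 2*N*(N + N²) (m(N) = (N² + N)*(2*N) = (N + N²)*(2*N) = 2*N*(N + N²))
m(p)² = (2*17²*(1 + 17))² = (2*289*18)² = 10404² = 108243216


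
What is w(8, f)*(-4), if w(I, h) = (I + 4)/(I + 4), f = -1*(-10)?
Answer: -4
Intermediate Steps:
f = 10
w(I, h) = 1 (w(I, h) = (4 + I)/(4 + I) = 1)
w(8, f)*(-4) = 1*(-4) = -4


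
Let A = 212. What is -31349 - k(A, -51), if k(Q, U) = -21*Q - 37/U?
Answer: -1371784/51 ≈ -26898.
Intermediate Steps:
k(Q, U) = -37/U - 21*Q
-31349 - k(A, -51) = -31349 - (-37/(-51) - 21*212) = -31349 - (-37*(-1/51) - 4452) = -31349 - (37/51 - 4452) = -31349 - 1*(-227015/51) = -31349 + 227015/51 = -1371784/51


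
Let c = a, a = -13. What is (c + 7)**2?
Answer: 36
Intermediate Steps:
c = -13
(c + 7)**2 = (-13 + 7)**2 = (-6)**2 = 36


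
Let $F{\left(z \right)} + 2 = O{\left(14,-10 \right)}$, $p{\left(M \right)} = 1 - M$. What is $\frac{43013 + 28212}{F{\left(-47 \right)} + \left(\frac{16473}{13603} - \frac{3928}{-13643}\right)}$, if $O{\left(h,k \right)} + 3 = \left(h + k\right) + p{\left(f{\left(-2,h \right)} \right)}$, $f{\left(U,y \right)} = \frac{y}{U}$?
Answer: $\frac{13218343548025}{1577273826} \approx 8380.5$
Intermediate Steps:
$O{\left(h,k \right)} = -2 + k + \frac{3 h}{2}$ ($O{\left(h,k \right)} = -3 - \left(-1 - h - k + \frac{h}{-2}\right) = -3 - \left(-1 - h - k + h \left(- \frac{1}{2}\right)\right) = -3 - \left(-1 - k - \frac{3 h}{2}\right) = -3 + \left(\left(h + k\right) + \left(1 + \frac{h}{2}\right)\right) = -3 + \left(1 + k + \frac{3 h}{2}\right) = -2 + k + \frac{3 h}{2}$)
$F{\left(z \right)} = 7$ ($F{\left(z \right)} = -2 - -9 = -2 + 9 = 7$)
$\frac{43013 + 28212}{F{\left(-47 \right)} + \left(\frac{16473}{13603} - \frac{3928}{-13643}\right)} = \frac{43013 + 28212}{7 + \left(\frac{16473}{13603} - \frac{3928}{-13643}\right)} = \frac{71225}{7 + \left(16473 \cdot \frac{1}{13603} - - \frac{3928}{13643}\right)} = \frac{71225}{7 + \left(\frac{16473}{13603} + \frac{3928}{13643}\right)} = \frac{71225}{7 + \frac{278173723}{185585729}} = \frac{71225}{\frac{1577273826}{185585729}} = 71225 \cdot \frac{185585729}{1577273826} = \frac{13218343548025}{1577273826}$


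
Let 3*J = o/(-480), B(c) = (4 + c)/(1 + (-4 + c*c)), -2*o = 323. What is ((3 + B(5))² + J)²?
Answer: 16720599780889/121438310400 ≈ 137.69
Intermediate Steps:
o = -323/2 (o = -½*323 = -323/2 ≈ -161.50)
B(c) = (4 + c)/(-3 + c²) (B(c) = (4 + c)/(1 + (-4 + c²)) = (4 + c)/(-3 + c²))
J = 323/2880 (J = (-323/2/(-480))/3 = (-323/2*(-1/480))/3 = (⅓)*(323/960) = 323/2880 ≈ 0.11215)
((3 + B(5))² + J)² = ((3 + (4 + 5)/(-3 + 5²))² + 323/2880)² = ((3 + 9/(-3 + 25))² + 323/2880)² = ((3 + 9/22)² + 323/2880)² = ((75/22)² + 323/2880)² = (5625/484 + 323/2880)² = (4089083/348480)² = 16720599780889/121438310400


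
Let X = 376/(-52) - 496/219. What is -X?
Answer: 27034/2847 ≈ 9.4956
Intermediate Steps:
X = -27034/2847 (X = 376*(-1/52) - 496*1/219 = -94/13 - 496/219 = -27034/2847 ≈ -9.4956)
-X = -1*(-27034/2847) = 27034/2847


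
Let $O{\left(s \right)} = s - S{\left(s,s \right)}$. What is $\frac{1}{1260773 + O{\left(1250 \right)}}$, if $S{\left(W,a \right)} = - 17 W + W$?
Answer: $\frac{1}{1282023} \approx 7.8002 \cdot 10^{-7}$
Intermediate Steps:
$S{\left(W,a \right)} = - 16 W$
$O{\left(s \right)} = 17 s$ ($O{\left(s \right)} = s - - 16 s = s + 16 s = 17 s$)
$\frac{1}{1260773 + O{\left(1250 \right)}} = \frac{1}{1260773 + 17 \cdot 1250} = \frac{1}{1260773 + 21250} = \frac{1}{1282023}$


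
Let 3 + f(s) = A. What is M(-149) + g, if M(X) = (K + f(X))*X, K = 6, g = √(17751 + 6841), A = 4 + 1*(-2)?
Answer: -745 + 4*√1537 ≈ -588.18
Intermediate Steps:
A = 2 (A = 4 - 2 = 2)
f(s) = -1 (f(s) = -3 + 2 = -1)
g = 4*√1537 (g = √24592 = 4*√1537 ≈ 156.82)
M(X) = 5*X (M(X) = (6 - 1)*X = 5*X)
M(-149) + g = 5*(-149) + 4*√1537 = -745 + 4*√1537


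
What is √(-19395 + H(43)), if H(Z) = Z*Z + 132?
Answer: I*√17414 ≈ 131.96*I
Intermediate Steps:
H(Z) = 132 + Z² (H(Z) = Z² + 132 = 132 + Z²)
√(-19395 + H(43)) = √(-19395 + (132 + 43²)) = √(-19395 + (132 + 1849)) = √(-19395 + 1981) = √(-17414) = I*√17414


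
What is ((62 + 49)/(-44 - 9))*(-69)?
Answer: 7659/53 ≈ 144.51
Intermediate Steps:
((62 + 49)/(-44 - 9))*(-69) = (111/(-53))*(-69) = (111*(-1/53))*(-69) = -111/53*(-69) = 7659/53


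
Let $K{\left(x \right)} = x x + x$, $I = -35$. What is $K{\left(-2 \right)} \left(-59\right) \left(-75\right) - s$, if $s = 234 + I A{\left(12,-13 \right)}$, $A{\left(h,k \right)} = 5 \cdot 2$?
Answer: $8966$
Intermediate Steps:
$K{\left(x \right)} = x + x^{2}$ ($K{\left(x \right)} = x^{2} + x = x + x^{2}$)
$A{\left(h,k \right)} = 10$
$s = -116$ ($s = 234 - 350 = -116$)
$K{\left(-2 \right)} \left(-59\right) \left(-75\right) - s = - 2 \left(1 - 2\right) \left(-59\right) \left(-75\right) - -116 = \left(-2\right) \left(-1\right) \left(-59\right) \left(-75\right) + 116 = 2 \left(-59\right) \left(-75\right) + 116 = \left(-118\right) \left(-75\right) + 116 = 8850 + 116 = 8966$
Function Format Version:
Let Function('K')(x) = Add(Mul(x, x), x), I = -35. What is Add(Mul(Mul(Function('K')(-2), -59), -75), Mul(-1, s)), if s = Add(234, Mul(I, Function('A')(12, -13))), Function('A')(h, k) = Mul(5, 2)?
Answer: 8966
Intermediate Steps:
Function('K')(x) = Add(x, Pow(x, 2)) (Function('K')(x) = Add(Pow(x, 2), x) = Add(x, Pow(x, 2)))
Function('A')(h, k) = 10
s = -116 (s = Add(234, Mul(-35, 10)) = Add(234, -350) = -116)
Add(Mul(Mul(Function('K')(-2), -59), -75), Mul(-1, s)) = Add(Mul(Mul(Mul(-2, Add(1, -2)), -59), -75), Mul(-1, -116)) = Add(Mul(Mul(Mul(-2, -1), -59), -75), 116) = Add(Mul(Mul(2, -59), -75), 116) = Add(Mul(-118, -75), 116) = Add(8850, 116) = 8966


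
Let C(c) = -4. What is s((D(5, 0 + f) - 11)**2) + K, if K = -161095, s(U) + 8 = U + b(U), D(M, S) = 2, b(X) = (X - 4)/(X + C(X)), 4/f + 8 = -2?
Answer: -161021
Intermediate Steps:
f = -2/5 (f = 4/(-8 - 2) = 4/(-10) = 4*(-1/10) = -2/5 ≈ -0.40000)
b(X) = 1 (b(X) = (X - 4)/(X - 4) = (-4 + X)/(-4 + X) = 1)
s(U) = -7 + U (s(U) = -8 + (U + 1) = -8 + (1 + U) = -7 + U)
s((D(5, 0 + f) - 11)**2) + K = (-7 + (2 - 11)**2) - 161095 = (-7 + (-9)**2) - 161095 = (-7 + 81) - 161095 = 74 - 161095 = -161021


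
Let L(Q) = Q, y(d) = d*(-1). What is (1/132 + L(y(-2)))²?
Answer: 70225/17424 ≈ 4.0304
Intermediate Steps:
y(d) = -d
(1/132 + L(y(-2)))² = (1/132 - 1*(-2))² = (1/132 + 2)² = (265/132)² = 70225/17424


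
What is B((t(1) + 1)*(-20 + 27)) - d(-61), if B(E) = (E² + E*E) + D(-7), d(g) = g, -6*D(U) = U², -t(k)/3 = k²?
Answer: 2669/6 ≈ 444.83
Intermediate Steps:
t(k) = -3*k²
D(U) = -U²/6
B(E) = -49/6 + 2*E² (B(E) = (E² + E*E) - ⅙*(-7)² = (E² + E²) - ⅙*49 = 2*E² - 49/6 = -49/6 + 2*E²)
B((t(1) + 1)*(-20 + 27)) - d(-61) = (-49/6 + 2*((-3*1² + 1)*(-20 + 27))²) - 1*(-61) = (-49/6 + 2*((-3*1 + 1)*7)²) + 61 = (-49/6 + 2*((-3 + 1)*7)²) + 61 = (-49/6 + 2*(-2*7)²) + 61 = (-49/6 + 2*(-14)²) + 61 = (-49/6 + 2*196) + 61 = (-49/6 + 392) + 61 = 2303/6 + 61 = 2669/6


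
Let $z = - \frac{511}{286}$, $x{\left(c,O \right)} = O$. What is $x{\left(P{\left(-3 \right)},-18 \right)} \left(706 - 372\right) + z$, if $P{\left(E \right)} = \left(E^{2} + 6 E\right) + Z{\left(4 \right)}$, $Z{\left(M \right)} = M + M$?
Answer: $- \frac{1719943}{286} \approx -6013.8$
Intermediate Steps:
$Z{\left(M \right)} = 2 M$
$P{\left(E \right)} = 8 + E^{2} + 6 E$ ($P{\left(E \right)} = \left(E^{2} + 6 E\right) + 2 \cdot 4 = \left(E^{2} + 6 E\right) + 8 = 8 + E^{2} + 6 E$)
$z = - \frac{511}{286}$ ($z = \left(-511\right) \frac{1}{286} = - \frac{511}{286} \approx -1.7867$)
$x{\left(P{\left(-3 \right)},-18 \right)} \left(706 - 372\right) + z = - 18 \left(706 - 372\right) - \frac{511}{286} = \left(-18\right) 334 - \frac{511}{286} = -6012 - \frac{511}{286} = - \frac{1719943}{286}$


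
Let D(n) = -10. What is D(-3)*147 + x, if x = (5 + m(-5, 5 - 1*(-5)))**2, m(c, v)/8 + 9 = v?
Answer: -1301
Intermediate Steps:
m(c, v) = -72 + 8*v
x = 169 (x = (5 + (-72 + 8*(5 - 1*(-5))))**2 = (5 + (-72 + 8*(5 + 5)))**2 = (5 + (-72 + 8*10))**2 = (5 + (-72 + 80))**2 = (5 + 8)**2 = 13**2 = 169)
D(-3)*147 + x = -10*147 + 169 = -1470 + 169 = -1301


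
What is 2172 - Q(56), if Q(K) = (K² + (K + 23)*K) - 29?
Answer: -5359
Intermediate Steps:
Q(K) = -29 + K² + K*(23 + K) (Q(K) = (K² + (23 + K)*K) - 29 = (K² + K*(23 + K)) - 29 = -29 + K² + K*(23 + K))
2172 - Q(56) = 2172 - (-29 + 2*56² + 23*56) = 2172 - (-29 + 2*3136 + 1288) = 2172 - (-29 + 6272 + 1288) = 2172 - 1*7531 = 2172 - 7531 = -5359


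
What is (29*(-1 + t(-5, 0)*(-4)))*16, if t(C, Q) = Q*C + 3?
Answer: -6032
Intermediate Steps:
t(C, Q) = 3 + C*Q (t(C, Q) = C*Q + 3 = 3 + C*Q)
(29*(-1 + t(-5, 0)*(-4)))*16 = (29*(-1 + (3 - 5*0)*(-4)))*16 = (29*(-1 + (3 + 0)*(-4)))*16 = (29*(-1 + 3*(-4)))*16 = (29*(-1 - 12))*16 = (29*(-13))*16 = -377*16 = -6032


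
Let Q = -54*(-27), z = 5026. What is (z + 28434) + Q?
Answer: 34918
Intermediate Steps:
Q = 1458
(z + 28434) + Q = (5026 + 28434) + 1458 = 33460 + 1458 = 34918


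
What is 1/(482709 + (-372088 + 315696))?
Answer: 1/426317 ≈ 2.3457e-6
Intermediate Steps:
1/(482709 + (-372088 + 315696)) = 1/(482709 - 56392) = 1/426317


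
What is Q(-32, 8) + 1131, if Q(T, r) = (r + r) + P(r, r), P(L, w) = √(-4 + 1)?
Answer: 1147 + I*√3 ≈ 1147.0 + 1.732*I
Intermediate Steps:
P(L, w) = I*√3 (P(L, w) = √(-3) = I*√3)
Q(T, r) = 2*r + I*√3 (Q(T, r) = (r + r) + I*√3 = 2*r + I*√3)
Q(-32, 8) + 1131 = (2*8 + I*√3) + 1131 = (16 + I*√3) + 1131 = 1147 + I*√3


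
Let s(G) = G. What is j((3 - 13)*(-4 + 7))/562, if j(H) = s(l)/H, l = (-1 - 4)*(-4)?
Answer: -1/843 ≈ -0.0011862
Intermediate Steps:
l = 20 (l = -5*(-4) = 20)
j(H) = 20/H
j((3 - 13)*(-4 + 7))/562 = (20/(((3 - 13)*(-4 + 7))))/562 = (20/((-10*3)))*(1/562) = (20/(-30))*(1/562) = (20*(-1/30))*(1/562) = -⅔*1/562 = -1/843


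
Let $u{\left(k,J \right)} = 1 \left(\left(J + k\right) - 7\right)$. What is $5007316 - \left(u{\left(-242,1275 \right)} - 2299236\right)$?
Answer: $7305526$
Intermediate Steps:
$u{\left(k,J \right)} = -7 + J + k$ ($u{\left(k,J \right)} = 1 \left(-7 + J + k\right) = -7 + J + k$)
$5007316 - \left(u{\left(-242,1275 \right)} - 2299236\right) = 5007316 - \left(\left(-7 + 1275 - 242\right) - 2299236\right) = 5007316 - \left(1026 - 2299236\right) = 5007316 - -2298210 = 5007316 + 2298210 = 7305526$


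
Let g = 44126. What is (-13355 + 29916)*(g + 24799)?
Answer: 1141466925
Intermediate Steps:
(-13355 + 29916)*(g + 24799) = (-13355 + 29916)*(44126 + 24799) = 16561*68925 = 1141466925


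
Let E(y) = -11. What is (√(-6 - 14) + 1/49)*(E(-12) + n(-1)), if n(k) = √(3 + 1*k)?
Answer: -(1 + 98*I*√5)*(11 - √2)/49 ≈ -0.19563 - 42.869*I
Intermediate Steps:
n(k) = √(3 + k)
(√(-6 - 14) + 1/49)*(E(-12) + n(-1)) = (√(-6 - 14) + 1/49)*(-11 + √(3 - 1)) = (√(-20) + 1/49)*(-11 + √2) = (2*I*√5 + 1/49)*(-11 + √2) = (1/49 + 2*I*√5)*(-11 + √2) = (-11 + √2)*(1/49 + 2*I*√5)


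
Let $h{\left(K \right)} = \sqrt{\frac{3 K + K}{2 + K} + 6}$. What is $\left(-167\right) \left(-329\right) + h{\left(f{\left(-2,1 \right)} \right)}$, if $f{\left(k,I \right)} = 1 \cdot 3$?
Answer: $54943 + \frac{\sqrt{210}}{5} \approx 54946.0$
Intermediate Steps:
$f{\left(k,I \right)} = 3$
$h{\left(K \right)} = \sqrt{6 + \frac{4 K}{2 + K}}$ ($h{\left(K \right)} = \sqrt{\frac{4 K}{2 + K} + 6} = \sqrt{6 + \frac{4 K}{2 + K}}$)
$\left(-167\right) \left(-329\right) + h{\left(f{\left(-2,1 \right)} \right)} = \left(-167\right) \left(-329\right) + \sqrt{2} \sqrt{\frac{6 + 5 \cdot 3}{2 + 3}} = 54943 + \sqrt{2} \sqrt{\frac{6 + 15}{5}} = 54943 + \sqrt{2} \sqrt{\frac{1}{5} \cdot 21} = 54943 + \sqrt{2} \sqrt{\frac{21}{5}} = 54943 + \sqrt{2} \frac{\sqrt{105}}{5} = 54943 + \frac{\sqrt{210}}{5}$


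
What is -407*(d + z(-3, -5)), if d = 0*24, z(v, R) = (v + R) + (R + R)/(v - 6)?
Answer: 25234/9 ≈ 2803.8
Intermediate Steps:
z(v, R) = R + v + 2*R/(-6 + v) (z(v, R) = (R + v) + (2*R)/(-6 + v) = (R + v) + 2*R/(-6 + v) = R + v + 2*R/(-6 + v))
d = 0
-407*(d + z(-3, -5)) = -407*(0 + ((-3)² - 6*(-3) - 4*(-5) - 5*(-3))/(-6 - 3)) = -407*(0 + (9 + 18 + 20 + 15)/(-9)) = -407*(0 - ⅑*62) = -407*(0 - 62/9) = -407*(-62/9) = 25234/9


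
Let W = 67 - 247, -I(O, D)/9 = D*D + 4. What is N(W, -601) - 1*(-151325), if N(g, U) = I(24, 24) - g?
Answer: 146285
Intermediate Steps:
I(O, D) = -36 - 9*D² (I(O, D) = -9*(D*D + 4) = -9*(D² + 4) = -9*(4 + D²) = -36 - 9*D²)
W = -180
N(g, U) = -5220 - g (N(g, U) = (-36 - 9*24²) - g = (-36 - 9*576) - g = (-36 - 5184) - g = -5220 - g)
N(W, -601) - 1*(-151325) = (-5220 - 1*(-180)) - 1*(-151325) = (-5220 + 180) + 151325 = -5040 + 151325 = 146285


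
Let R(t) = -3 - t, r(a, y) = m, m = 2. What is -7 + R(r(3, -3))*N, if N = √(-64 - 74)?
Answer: -7 - 5*I*√138 ≈ -7.0 - 58.737*I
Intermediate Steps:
r(a, y) = 2
N = I*√138 (N = √(-138) = I*√138 ≈ 11.747*I)
-7 + R(r(3, -3))*N = -7 + (-3 - 1*2)*(I*√138) = -7 + (-3 - 2)*(I*√138) = -7 - 5*I*√138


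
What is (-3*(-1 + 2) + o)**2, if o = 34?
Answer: 961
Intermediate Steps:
(-3*(-1 + 2) + o)**2 = (-3*(-1 + 2) + 34)**2 = (-3*1 + 34)**2 = (-3 + 34)**2 = 31**2 = 961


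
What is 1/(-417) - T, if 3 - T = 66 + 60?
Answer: 51290/417 ≈ 123.00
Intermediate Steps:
T = -123 (T = 3 - (66 + 60) = 3 - 1*126 = 3 - 126 = -123)
1/(-417) - T = 1/(-417) - 1*(-123) = -1/417 + 123 = 51290/417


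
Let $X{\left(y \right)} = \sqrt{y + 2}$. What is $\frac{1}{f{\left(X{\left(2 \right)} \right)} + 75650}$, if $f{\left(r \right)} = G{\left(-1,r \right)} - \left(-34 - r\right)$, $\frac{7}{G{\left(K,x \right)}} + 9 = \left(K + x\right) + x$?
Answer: $\frac{6}{454109} \approx 1.3213 \cdot 10^{-5}$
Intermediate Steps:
$G{\left(K,x \right)} = \frac{7}{-9 + K + 2 x}$ ($G{\left(K,x \right)} = \frac{7}{-9 + \left(\left(K + x\right) + x\right)} = \frac{7}{-9 + \left(K + 2 x\right)} = \frac{7}{-9 + K + 2 x}$)
$X{\left(y \right)} = \sqrt{2 + y}$
$f{\left(r \right)} = 34 + r + \frac{7}{-10 + 2 r}$ ($f{\left(r \right)} = \frac{7}{-9 - 1 + 2 r} - \left(-34 - r\right) = \frac{7}{-10 + 2 r} + \left(34 + r\right) = 34 + r + \frac{7}{-10 + 2 r}$)
$\frac{1}{f{\left(X{\left(2 \right)} \right)} + 75650} = \frac{1}{\frac{\frac{7}{2} + \left(-5 + \sqrt{2 + 2}\right) \left(34 + \sqrt{2 + 2}\right)}{-5 + \sqrt{2 + 2}} + 75650} = \frac{1}{\frac{\frac{7}{2} + \left(-5 + \sqrt{4}\right) \left(34 + \sqrt{4}\right)}{-5 + \sqrt{4}} + 75650} = \frac{1}{\frac{\frac{7}{2} + \left(-5 + 2\right) \left(34 + 2\right)}{-5 + 2} + 75650} = \frac{1}{\frac{\frac{7}{2} - 108}{-3} + 75650} = \frac{1}{- \frac{\frac{7}{2} - 108}{3} + 75650} = \frac{1}{\left(- \frac{1}{3}\right) \left(- \frac{209}{2}\right) + 75650} = \frac{1}{\frac{209}{6} + 75650} = \frac{1}{\frac{454109}{6}} = \frac{6}{454109}$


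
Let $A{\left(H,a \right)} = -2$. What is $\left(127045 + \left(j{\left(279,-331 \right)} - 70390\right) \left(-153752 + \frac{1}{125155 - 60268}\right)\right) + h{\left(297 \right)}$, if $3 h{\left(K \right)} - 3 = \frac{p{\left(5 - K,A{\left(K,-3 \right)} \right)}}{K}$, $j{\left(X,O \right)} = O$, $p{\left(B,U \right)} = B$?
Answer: $\frac{209550347641340677}{19271439} \approx 1.0874 \cdot 10^{10}$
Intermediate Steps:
$h{\left(K \right)} = 1 + \frac{5 - K}{3 K}$ ($h{\left(K \right)} = 1 + \frac{\left(5 - K\right) \frac{1}{K}}{3} = 1 + \frac{\frac{1}{K} \left(5 - K\right)}{3} = 1 + \frac{5 - K}{3 K}$)
$\left(127045 + \left(j{\left(279,-331 \right)} - 70390\right) \left(-153752 + \frac{1}{125155 - 60268}\right)\right) + h{\left(297 \right)} = \left(127045 + \left(-331 - 70390\right) \left(-153752 + \frac{1}{125155 - 60268}\right)\right) + \frac{5 + 2 \cdot 297}{3 \cdot 297} = \left(127045 - 70721 \left(-153752 + \frac{1}{64887}\right)\right) + \frac{1}{3} \cdot \frac{1}{297} \left(5 + 594\right) = \left(127045 - 70721 \left(-153752 + \frac{1}{64887}\right)\right) + \frac{1}{3} \cdot \frac{1}{297} \cdot 599 = \left(127045 - - \frac{705548482452583}{64887}\right) + \frac{599}{891} = \left(127045 + \frac{705548482452583}{64887}\right) + \frac{599}{891} = \frac{705556726021498}{64887} + \frac{599}{891} = \frac{209550347641340677}{19271439}$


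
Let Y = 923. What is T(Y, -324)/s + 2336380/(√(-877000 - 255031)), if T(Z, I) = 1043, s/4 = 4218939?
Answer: 1043/16875756 - 2336380*I*√1132031/1132031 ≈ 6.1805e-5 - 2195.9*I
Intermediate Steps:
s = 16875756 (s = 4*4218939 = 16875756)
T(Y, -324)/s + 2336380/(√(-877000 - 255031)) = 1043/16875756 + 2336380/(√(-877000 - 255031)) = 1043*(1/16875756) + 2336380/(√(-1132031)) = 1043/16875756 + 2336380/((I*√1132031)) = 1043/16875756 + 2336380*(-I*√1132031/1132031) = 1043/16875756 - 2336380*I*√1132031/1132031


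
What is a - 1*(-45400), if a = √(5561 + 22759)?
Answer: 45400 + 4*√1770 ≈ 45568.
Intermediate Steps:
a = 4*√1770 (a = √28320 = 4*√1770 ≈ 168.29)
a - 1*(-45400) = 4*√1770 - 1*(-45400) = 4*√1770 + 45400 = 45400 + 4*√1770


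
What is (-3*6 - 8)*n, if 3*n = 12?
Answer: -104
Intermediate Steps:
n = 4 (n = (⅓)*12 = 4)
(-3*6 - 8)*n = (-3*6 - 8)*4 = (-18 - 8)*4 = -26*4 = -104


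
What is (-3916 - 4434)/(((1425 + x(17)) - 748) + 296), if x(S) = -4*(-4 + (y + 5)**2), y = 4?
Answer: -1670/133 ≈ -12.556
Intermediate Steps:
x(S) = -308 (x(S) = -4*(-4 + (4 + 5)**2) = -4*(-4 + 9**2) = -4*(-4 + 81) = -4*77 = -308)
(-3916 - 4434)/(((1425 + x(17)) - 748) + 296) = (-3916 - 4434)/(((1425 - 308) - 748) + 296) = -8350/((1117 - 748) + 296) = -8350/(369 + 296) = -8350/665 = -8350*1/665 = -1670/133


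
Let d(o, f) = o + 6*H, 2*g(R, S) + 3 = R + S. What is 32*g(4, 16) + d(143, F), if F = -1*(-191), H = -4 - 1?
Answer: 385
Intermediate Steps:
H = -5
g(R, S) = -3/2 + R/2 + S/2 (g(R, S) = -3/2 + (R + S)/2 = -3/2 + (R/2 + S/2) = -3/2 + R/2 + S/2)
F = 191
d(o, f) = -30 + o (d(o, f) = o + 6*(-5) = o - 30 = -30 + o)
32*g(4, 16) + d(143, F) = 32*(-3/2 + (½)*4 + (½)*16) + (-30 + 143) = 32*(-3/2 + 2 + 8) + 113 = 32*(17/2) + 113 = 272 + 113 = 385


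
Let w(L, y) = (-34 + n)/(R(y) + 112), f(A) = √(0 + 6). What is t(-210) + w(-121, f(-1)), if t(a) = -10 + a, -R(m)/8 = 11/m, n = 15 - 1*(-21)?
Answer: -232079/1055 + 11*√6/4220 ≈ -219.97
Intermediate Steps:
n = 36 (n = 15 + 21 = 36)
f(A) = √6
R(m) = -88/m
w(L, y) = 2/(112 - 88/y) (w(L, y) = (-34 + 36)/(-88/y + 112) = 2/(112 - 88/y))
t(-210) + w(-121, f(-1)) = (-10 - 210) + √6/(4*(-11 + 14*√6)) = -220 + √6/(4*(-11 + 14*√6))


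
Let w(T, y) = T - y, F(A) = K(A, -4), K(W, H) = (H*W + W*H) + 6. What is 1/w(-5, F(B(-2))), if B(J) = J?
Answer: -1/27 ≈ -0.037037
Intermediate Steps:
K(W, H) = 6 + 2*H*W (K(W, H) = (H*W + H*W) + 6 = 2*H*W + 6 = 6 + 2*H*W)
F(A) = 6 - 8*A (F(A) = 6 + 2*(-4)*A = 6 - 8*A)
1/w(-5, F(B(-2))) = 1/(-5 - (6 - 8*(-2))) = 1/(-5 - (6 + 16)) = 1/(-5 - 1*22) = 1/(-5 - 22) = 1/(-27) = -1/27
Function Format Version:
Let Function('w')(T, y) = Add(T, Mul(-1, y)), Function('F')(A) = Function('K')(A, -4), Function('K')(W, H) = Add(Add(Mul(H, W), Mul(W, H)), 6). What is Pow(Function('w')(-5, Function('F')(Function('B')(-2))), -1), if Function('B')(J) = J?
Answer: Rational(-1, 27) ≈ -0.037037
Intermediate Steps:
Function('K')(W, H) = Add(6, Mul(2, H, W)) (Function('K')(W, H) = Add(Add(Mul(H, W), Mul(H, W)), 6) = Add(Mul(2, H, W), 6) = Add(6, Mul(2, H, W)))
Function('F')(A) = Add(6, Mul(-8, A)) (Function('F')(A) = Add(6, Mul(2, -4, A)) = Add(6, Mul(-8, A)))
Pow(Function('w')(-5, Function('F')(Function('B')(-2))), -1) = Pow(Add(-5, Mul(-1, Add(6, Mul(-8, -2)))), -1) = Pow(Add(-5, Mul(-1, Add(6, 16))), -1) = Pow(Add(-5, Mul(-1, 22)), -1) = Pow(Add(-5, -22), -1) = Pow(-27, -1) = Rational(-1, 27)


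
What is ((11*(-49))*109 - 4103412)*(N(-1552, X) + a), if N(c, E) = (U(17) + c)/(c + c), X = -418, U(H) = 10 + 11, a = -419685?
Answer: 5422052691073567/3104 ≈ 1.7468e+12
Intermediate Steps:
U(H) = 21
N(c, E) = (21 + c)/(2*c) (N(c, E) = (21 + c)/(c + c) = (21 + c)/((2*c)) = (21 + c)*(1/(2*c)) = (21 + c)/(2*c))
((11*(-49))*109 - 4103412)*(N(-1552, X) + a) = ((11*(-49))*109 - 4103412)*((½)*(21 - 1552)/(-1552) - 419685) = (-539*109 - 4103412)*((½)*(-1/1552)*(-1531) - 419685) = (-58751 - 4103412)*(1531/3104 - 419685) = -4162163*(-1302700709/3104) = 5422052691073567/3104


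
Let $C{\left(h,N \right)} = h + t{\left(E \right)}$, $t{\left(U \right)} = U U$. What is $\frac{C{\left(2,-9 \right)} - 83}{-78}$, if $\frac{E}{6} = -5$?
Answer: $- \frac{21}{2} \approx -10.5$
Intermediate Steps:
$E = -30$ ($E = 6 \left(-5\right) = -30$)
$t{\left(U \right)} = U^{2}$
$C{\left(h,N \right)} = 900 + h$ ($C{\left(h,N \right)} = h + \left(-30\right)^{2} = h + 900 = 900 + h$)
$\frac{C{\left(2,-9 \right)} - 83}{-78} = \frac{\left(900 + 2\right) - 83}{-78} = \left(902 - 83\right) \left(- \frac{1}{78}\right) = 819 \left(- \frac{1}{78}\right) = - \frac{21}{2}$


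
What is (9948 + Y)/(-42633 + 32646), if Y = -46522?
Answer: 36574/9987 ≈ 3.6622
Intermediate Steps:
(9948 + Y)/(-42633 + 32646) = (9948 - 46522)/(-42633 + 32646) = -36574/(-9987) = -36574*(-1/9987) = 36574/9987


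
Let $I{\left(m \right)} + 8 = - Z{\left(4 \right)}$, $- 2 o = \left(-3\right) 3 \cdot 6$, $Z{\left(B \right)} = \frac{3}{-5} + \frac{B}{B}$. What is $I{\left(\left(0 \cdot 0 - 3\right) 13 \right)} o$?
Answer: $- \frac{1134}{5} \approx -226.8$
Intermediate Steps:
$Z{\left(B \right)} = \frac{2}{5}$ ($Z{\left(B \right)} = 3 \left(- \frac{1}{5}\right) + 1 = - \frac{3}{5} + 1 = \frac{2}{5}$)
$o = 27$ ($o = - \frac{\left(-3\right) 3 \cdot 6}{2} = - \frac{\left(-9\right) 6}{2} = \left(- \frac{1}{2}\right) \left(-54\right) = 27$)
$I{\left(m \right)} = - \frac{42}{5}$ ($I{\left(m \right)} = -8 - \frac{2}{5} = - \frac{42}{5}$)
$I{\left(\left(0 \cdot 0 - 3\right) 13 \right)} o = \left(- \frac{42}{5}\right) 27 = - \frac{1134}{5}$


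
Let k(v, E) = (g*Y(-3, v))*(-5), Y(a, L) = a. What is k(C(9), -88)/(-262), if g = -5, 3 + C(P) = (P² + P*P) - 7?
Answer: 75/262 ≈ 0.28626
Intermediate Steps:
C(P) = -10 + 2*P² (C(P) = -3 + ((P² + P*P) - 7) = -3 + ((P² + P²) - 7) = -3 + (2*P² - 7) = -3 + (-7 + 2*P²) = -10 + 2*P²)
k(v, E) = -75 (k(v, E) = -5*(-3)*(-5) = 15*(-5) = -75)
k(C(9), -88)/(-262) = -75/(-262) = -75*(-1/262) = 75/262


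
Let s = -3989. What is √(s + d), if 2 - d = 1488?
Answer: 5*I*√219 ≈ 73.993*I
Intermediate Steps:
d = -1486 (d = 2 - 1*1488 = 2 - 1488 = -1486)
√(s + d) = √(-3989 - 1486) = √(-5475) = 5*I*√219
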